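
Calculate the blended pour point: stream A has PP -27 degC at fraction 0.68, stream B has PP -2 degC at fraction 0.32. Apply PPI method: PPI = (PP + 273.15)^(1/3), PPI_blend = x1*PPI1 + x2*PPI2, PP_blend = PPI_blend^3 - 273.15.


PPI_1 = (-27 + 273.15)^(1/3) = 6.2671
PPI_2 = (-2 + 273.15)^(1/3) = 6.472467
PPI_blend = 0.68 * 6.2671 + 0.32 * 6.472467 = 6.332817
PP_blend = 6.332817^3 - 273.15 = 253.9749 - 273.15 = -19.18

-19.18 degC


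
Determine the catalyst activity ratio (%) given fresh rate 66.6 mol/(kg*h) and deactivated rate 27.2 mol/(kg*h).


Activity (%) = (rate_used / rate_fresh) * 100
rate_used = 27.2, rate_fresh = 66.6
= (27.2 / 66.6) * 100
= 0.4084 * 100 = 40.84

40.84 %


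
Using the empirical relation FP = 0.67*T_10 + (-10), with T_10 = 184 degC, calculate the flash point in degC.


FP = 0.67 * 184 + (-10) = 113.28

113.28 degC


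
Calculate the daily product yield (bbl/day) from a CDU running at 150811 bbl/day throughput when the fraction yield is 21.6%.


Crude throughput = 150811 bbl/day
Fraction yield = 21.6%
yield = throughput * fraction / 100
yield = 150811 * 21.6 / 100 = 32575.176

32575.176 bbl/day


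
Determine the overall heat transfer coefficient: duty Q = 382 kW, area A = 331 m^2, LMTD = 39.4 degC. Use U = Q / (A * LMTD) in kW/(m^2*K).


From Q = U*A*LMTD, U = Q / (A * LMTD)
U = 382 / (331 * 39.4) = 382 / 13041.4 = 0.02929

0.02929 kW/(m^2*K)


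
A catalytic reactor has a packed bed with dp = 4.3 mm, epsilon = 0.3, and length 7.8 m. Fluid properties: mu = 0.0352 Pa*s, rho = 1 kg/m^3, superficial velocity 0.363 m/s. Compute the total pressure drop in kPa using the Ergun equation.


dp = 4.3 mm = 0.0043 m
Viscous term = 150*0.0352*0.363*(1-0.3)^2 / (0.0043^2*0.3^3) = 1881200
Inertial term = 1.75*1*0.363^2*(1-0.3) / (0.0043*0.3^3) = 1390.33
dP/L = 1881200 + 1390.33 = 1882590 Pa/m
dP = 1882590 * 7.8 / 1000 = 14680 kPa

14680 kPa


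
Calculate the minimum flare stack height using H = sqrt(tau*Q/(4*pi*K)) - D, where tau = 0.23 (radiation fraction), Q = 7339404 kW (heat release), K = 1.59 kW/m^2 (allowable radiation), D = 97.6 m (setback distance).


tau*Q/(4*pi*K) = 0.23 * 7339404 / (4 * pi * 1.59) = 84485.4
sqrt(84485.4) = 290.664
H = 290.664 - 97.6 = 193.1

193.1 m


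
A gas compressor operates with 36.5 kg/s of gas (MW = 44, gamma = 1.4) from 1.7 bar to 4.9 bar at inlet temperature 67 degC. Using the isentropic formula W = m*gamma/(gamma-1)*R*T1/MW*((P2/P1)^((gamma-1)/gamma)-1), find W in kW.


Isentropic work: W = m*(gamma/(gamma-1))*(R*T1/MW)*((P2/P1)^((gamma-1)/gamma) - 1)
T1 = 67 + 273.15 = 340.15 K
Pressure ratio = 4.9 / 1.7 = 2.88235
Exponent = (1.4 - 1)/1.4 = 0.285714
(P2/P1)^exp - 1 = 2.88235^0.285714 - 1 = 0.353182
W = 36.5 * 1.4 / 0.4 * 8.314 * 340.15 / 44 * 0.353182 = 2900

2900 kW


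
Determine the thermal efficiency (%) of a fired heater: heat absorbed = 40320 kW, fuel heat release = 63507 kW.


Furnace efficiency = Q_absorbed / Q_fuel * 100
= 40320 / 63507 * 100 = 63.49

63.49 %


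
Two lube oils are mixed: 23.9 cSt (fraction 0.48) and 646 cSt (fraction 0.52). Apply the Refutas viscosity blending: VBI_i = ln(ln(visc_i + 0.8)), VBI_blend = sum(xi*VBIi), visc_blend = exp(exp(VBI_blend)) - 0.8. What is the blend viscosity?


Refutas method: VBN_i = 14.534*ln(ln(visc_i + 0.8)) + 10.975, blended linearly by mass fraction; since VBN is linear in VBI_i = ln(ln(visc_i + 0.8)) and the fractions sum to 1, blend VBI directly: visc = exp(exp(VBI_blend)) - 0.8
VBI_1 = ln(ln(23.9 + 0.8)) = 1.16527
VBI_2 = ln(ln(646 + 0.8)) = 1.86749
VBI_blend = 0.48 * 1.16527 + 0.52 * 1.86749 = 1.53042
visc_blend = exp(exp(1.53042)) - 0.8 = 100.7

100.7 cSt


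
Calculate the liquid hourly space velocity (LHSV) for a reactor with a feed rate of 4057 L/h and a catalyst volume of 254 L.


LHSV = volumetric feed rate / catalyst volume
= 4057 L/h / 254 L
= 15.97 h^-1

15.97 h^-1


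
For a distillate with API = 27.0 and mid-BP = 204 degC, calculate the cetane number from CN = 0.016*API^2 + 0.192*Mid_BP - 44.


CN = 0.016 * 27.0^2 + 0.192 * 204 - 44
CN = 11.664 + 39.168 - 44 = 6.832

6.832


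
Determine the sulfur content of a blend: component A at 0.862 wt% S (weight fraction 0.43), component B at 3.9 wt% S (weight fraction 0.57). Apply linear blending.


Linear sulfur blending: S_blend = x1*S1 + x2*S2
Contribution 1: 0.43 * 0.862 = 0.37066 wt%
Contribution 2: 0.57 * 3.9 = 2.223 wt%
S_blend = 0.37066 + 2.223 = 2.59366

2.59366 wt%


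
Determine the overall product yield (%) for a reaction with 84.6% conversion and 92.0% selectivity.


Overall yield = conversion (%) * selectivity (%) / 100
Conversion = 84.6%, Selectivity = 92.0%
Y = 84.6 * 92.0 / 100
= 77.832 %

77.832 %


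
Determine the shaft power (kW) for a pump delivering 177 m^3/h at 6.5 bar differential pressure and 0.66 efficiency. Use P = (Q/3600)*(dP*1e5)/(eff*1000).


Q = 177 / 3600 = 0.0491667 m^3/s
P = 0.0491667 * (6.5 * 1e5) / 0.66 / 1000 = 48.42

48.42 kW


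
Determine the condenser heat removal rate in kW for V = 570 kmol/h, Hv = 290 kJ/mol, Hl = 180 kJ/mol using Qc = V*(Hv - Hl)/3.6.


Qc = 570 * (290 - 180) / 3.6 = 570 * 110 / 3.6 = 17420

17420 kW


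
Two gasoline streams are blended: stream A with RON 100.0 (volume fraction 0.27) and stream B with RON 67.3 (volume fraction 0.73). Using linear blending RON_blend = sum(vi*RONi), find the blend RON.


Linear blending: RON_blend = sum(vi * RONi)
Contribution 1: 0.27 * 100.0 = 27
Contribution 2: 0.73 * 67.3 = 49.129
RON_blend = 27 + 49.129 = 76.129

76.129


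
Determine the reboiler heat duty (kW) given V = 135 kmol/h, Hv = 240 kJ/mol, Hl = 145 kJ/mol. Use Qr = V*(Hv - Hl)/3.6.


Qr = 135 * (240 - 145) / 3.6 = 135 * 95 / 3.6 = 3562

3562 kW


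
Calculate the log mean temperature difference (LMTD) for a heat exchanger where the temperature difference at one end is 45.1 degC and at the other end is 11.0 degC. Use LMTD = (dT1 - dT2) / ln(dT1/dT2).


LMTD = (dT1 - dT2) / ln(dT1/dT2)
= (45.1 - 11.0) / ln(45.1 / 11.0) = 34.1 / 1.41099 = 24.17

24.17 degC


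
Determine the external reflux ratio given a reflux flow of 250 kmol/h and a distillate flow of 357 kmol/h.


Reflux ratio definition: R = L / D (liquid returned / distillate withdrawn)
L = 250 kmol/h, D = 357 kmol/h
R = 250 / 357 = 0.7003

0.7003


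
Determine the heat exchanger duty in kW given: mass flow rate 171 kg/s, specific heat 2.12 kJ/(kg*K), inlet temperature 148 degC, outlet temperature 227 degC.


Q = m_dot * cp * delta_T
delta_T = 227 - 148 = 79 K
Q = 171 * 2.12 * 79
= 362.52 * 79
= 28639.08 kW

28639.08 kW


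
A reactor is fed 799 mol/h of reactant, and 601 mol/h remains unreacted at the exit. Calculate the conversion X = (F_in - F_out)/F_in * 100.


X = (F_in - F_out) / F_in * 100
Moles reacted = 799 - 601 = 198
X = 198 / 799 * 100
= 0.2478 * 100
= 24.78 %

24.78 %


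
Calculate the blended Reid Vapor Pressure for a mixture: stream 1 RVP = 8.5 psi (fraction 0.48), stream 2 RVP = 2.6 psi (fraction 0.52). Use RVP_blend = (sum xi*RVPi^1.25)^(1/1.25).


Chevron index: RVP_blend = (sum xi*RVPi^1.25)^(1/1.25)
RVP^1.25 terms: 0.48 * 8.5^1.25 + 0.52 * 2.6^1.25 = 8.68331
RVP_blend = 8.68331^(1/1.25) = 5.636

5.636 psi


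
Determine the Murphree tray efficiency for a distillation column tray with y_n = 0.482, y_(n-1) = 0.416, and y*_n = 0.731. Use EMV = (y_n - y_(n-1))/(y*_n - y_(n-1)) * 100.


Murphree vapor efficiency: EMV = (y_n - y_(n-1)) / (y*_n - y_(n-1)) * 100
EMV = (0.482 - 0.416) / (0.731 - 0.416) * 100 = 0.066 / 0.315 * 100 = 20.95

20.95 %


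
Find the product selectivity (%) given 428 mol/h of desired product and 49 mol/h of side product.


Selectivity = desired / (desired + undesired) * 100
Total products = 428 + 49 = 477 mol/h
S = 428 / 477 * 100
= 0.8973 * 100
= 89.73 %

89.73 %


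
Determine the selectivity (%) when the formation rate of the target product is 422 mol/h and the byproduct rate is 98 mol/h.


Selectivity = desired / (desired + undesired) * 100
Total products = 422 + 98 = 520 mol/h
S = 422 / 520 * 100
= 0.8115 * 100
= 81.15 %

81.15 %


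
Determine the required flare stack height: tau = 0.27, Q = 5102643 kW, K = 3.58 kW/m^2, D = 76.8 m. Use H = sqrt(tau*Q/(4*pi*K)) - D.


tau*Q/(4*pi*K) = 0.27 * 5102643 / (4 * pi * 3.58) = 30624.3
sqrt(30624.3) = 174.998
H = 174.998 - 76.8 = 98.20

98.20 m


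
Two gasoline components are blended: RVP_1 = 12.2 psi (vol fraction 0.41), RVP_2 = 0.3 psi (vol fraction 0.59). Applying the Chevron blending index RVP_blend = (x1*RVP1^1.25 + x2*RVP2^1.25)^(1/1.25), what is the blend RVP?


Chevron index: RVP_blend = (sum xi*RVPi^1.25)^(1/1.25)
RVP^1.25 terms: 0.41 * 12.2^1.25 + 0.59 * 0.3^1.25 = 9.47932
RVP_blend = 9.47932^(1/1.25) = 6.045

6.045 psi


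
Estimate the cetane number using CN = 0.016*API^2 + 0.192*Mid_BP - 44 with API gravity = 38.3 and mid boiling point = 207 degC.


CN = 0.016 * 38.3^2 + 0.192 * 207 - 44
CN = 23.47024 + 39.744 - 44 = 19.21424

19.21424


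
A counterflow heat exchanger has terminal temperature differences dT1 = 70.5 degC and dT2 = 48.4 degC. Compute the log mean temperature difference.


LMTD = (dT1 - dT2) / ln(dT1/dT2)
= (70.5 - 48.4) / ln(70.5 / 48.4) = 22.1 / 0.376113 = 58.76

58.76 degC


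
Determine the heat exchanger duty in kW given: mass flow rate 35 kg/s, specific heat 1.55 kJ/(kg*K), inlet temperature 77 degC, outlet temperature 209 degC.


Q = m_dot * cp * delta_T
delta_T = 209 - 77 = 132 K
Q = 35 * 1.55 * 132
= 54.25 * 132
= 7161 kW

7161 kW


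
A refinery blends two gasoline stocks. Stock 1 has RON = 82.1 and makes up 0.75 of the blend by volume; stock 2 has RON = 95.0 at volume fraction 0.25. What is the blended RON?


Linear blending: RON_blend = sum(vi * RONi)
Contribution 1: 0.75 * 82.1 = 61.575
Contribution 2: 0.25 * 95.0 = 23.75
RON_blend = 61.575 + 23.75 = 85.325

85.325


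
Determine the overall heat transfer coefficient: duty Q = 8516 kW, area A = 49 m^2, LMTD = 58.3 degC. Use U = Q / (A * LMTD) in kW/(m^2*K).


From Q = U*A*LMTD, U = Q / (A * LMTD)
U = 8516 / (49 * 58.3) = 8516 / 2856.7 = 2.981

2.981 kW/(m^2*K)


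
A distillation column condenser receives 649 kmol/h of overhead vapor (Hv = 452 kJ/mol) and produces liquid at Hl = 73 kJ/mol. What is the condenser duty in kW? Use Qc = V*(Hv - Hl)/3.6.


Qc = 649 * (452 - 73) / 3.6 = 649 * 379 / 3.6 = 68330

68330 kW


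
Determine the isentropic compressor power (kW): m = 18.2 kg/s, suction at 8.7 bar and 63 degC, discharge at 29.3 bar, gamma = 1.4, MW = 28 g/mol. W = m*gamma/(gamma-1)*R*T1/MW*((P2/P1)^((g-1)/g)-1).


Isentropic work: W = m*(gamma/(gamma-1))*(R*T1/MW)*((P2/P1)^((gamma-1)/gamma) - 1)
T1 = 63 + 273.15 = 336.15 K
Pressure ratio = 29.3 / 8.7 = 3.36782
Exponent = (1.4 - 1)/1.4 = 0.285714
(P2/P1)^exp - 1 = 3.36782^0.285714 - 1 = 0.414722
W = 18.2 * 1.4 / 0.4 * 8.314 * 336.15 / 28 * 0.414722 = 2637

2637 kW


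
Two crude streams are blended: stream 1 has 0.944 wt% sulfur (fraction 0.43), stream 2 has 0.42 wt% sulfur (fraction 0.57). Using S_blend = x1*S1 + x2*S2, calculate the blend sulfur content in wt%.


Linear sulfur blending: S_blend = x1*S1 + x2*S2
Contribution 1: 0.43 * 0.944 = 0.40592 wt%
Contribution 2: 0.57 * 0.42 = 0.2394 wt%
S_blend = 0.40592 + 0.2394 = 0.64532

0.64532 wt%


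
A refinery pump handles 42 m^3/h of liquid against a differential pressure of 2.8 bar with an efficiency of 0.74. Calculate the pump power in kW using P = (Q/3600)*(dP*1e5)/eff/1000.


Q = 42 / 3600 = 0.0116667 m^3/s
P = 0.0116667 * (2.8 * 1e5) / 0.74 / 1000 = 4.414

4.414 kW


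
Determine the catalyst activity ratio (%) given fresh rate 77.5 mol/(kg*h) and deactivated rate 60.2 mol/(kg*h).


Activity (%) = (rate_used / rate_fresh) * 100
rate_used = 60.2, rate_fresh = 77.5
= (60.2 / 77.5) * 100
= 0.7768 * 100 = 77.68

77.68 %


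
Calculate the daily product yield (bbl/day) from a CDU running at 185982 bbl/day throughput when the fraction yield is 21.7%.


Crude throughput = 185982 bbl/day
Fraction yield = 21.7%
yield = throughput * fraction / 100
yield = 185982 * 21.7 / 100 = 40358.094

40358.094 bbl/day


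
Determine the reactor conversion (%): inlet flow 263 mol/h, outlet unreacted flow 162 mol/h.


X = (F_in - F_out) / F_in * 100
Moles reacted = 263 - 162 = 101
X = 101 / 263 * 100
= 0.3840 * 100
= 38.40 %

38.40 %


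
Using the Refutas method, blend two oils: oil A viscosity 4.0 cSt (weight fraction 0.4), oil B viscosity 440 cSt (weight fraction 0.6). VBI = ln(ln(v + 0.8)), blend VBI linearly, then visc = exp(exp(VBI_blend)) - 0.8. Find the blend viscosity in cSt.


Refutas method: VBN_i = 14.534*ln(ln(visc_i + 0.8)) + 10.975, blended linearly by mass fraction; since VBN is linear in VBI_i = ln(ln(visc_i + 0.8)) and the fractions sum to 1, blend VBI directly: visc = exp(exp(VBI_blend)) - 0.8
VBI_1 = ln(ln(4.0 + 0.8)) = 0.450194
VBI_2 = ln(ln(440 + 0.8)) = 1.80642
VBI_blend = 0.4 * 0.450194 + 0.6 * 1.80642 = 1.26393
visc_blend = exp(exp(1.26393)) - 0.8 = 33.64

33.64 cSt


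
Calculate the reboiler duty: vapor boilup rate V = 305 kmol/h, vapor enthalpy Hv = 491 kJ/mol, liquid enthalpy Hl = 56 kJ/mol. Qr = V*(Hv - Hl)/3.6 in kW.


Qr = 305 * (491 - 56) / 3.6 = 305 * 435 / 3.6 = 36850

36850 kW


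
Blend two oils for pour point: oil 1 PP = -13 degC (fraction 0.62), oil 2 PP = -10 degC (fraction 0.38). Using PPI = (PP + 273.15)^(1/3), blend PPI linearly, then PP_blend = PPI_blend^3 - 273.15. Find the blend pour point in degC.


PPI_1 = (-13 + 273.15)^(1/3) = 6.383731
PPI_2 = (-10 + 273.15)^(1/3) = 6.408176
PPI_blend = 0.62 * 6.383731 + 0.38 * 6.408176 = 6.39302
PP_blend = 6.39302^3 - 273.15 = 261.2872 - 273.15 = -11.86

-11.86 degC


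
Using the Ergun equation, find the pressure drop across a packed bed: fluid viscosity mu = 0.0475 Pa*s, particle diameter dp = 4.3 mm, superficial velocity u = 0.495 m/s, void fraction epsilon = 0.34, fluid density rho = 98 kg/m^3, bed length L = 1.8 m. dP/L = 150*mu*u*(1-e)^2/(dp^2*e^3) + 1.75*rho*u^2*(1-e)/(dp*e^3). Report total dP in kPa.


dp = 4.3 mm = 0.0043 m
Viscous term = 150*0.0475*0.495*(1-0.34)^2 / (0.0043^2*0.34^3) = 2114000
Inertial term = 1.75*98*0.495^2*(1-0.34) / (0.0043*0.34^3) = 164102
dP/L = 2114000 + 164102 = 2278100 Pa/m
dP = 2278100 * 1.8 / 1000 = 4101 kPa

4101 kPa


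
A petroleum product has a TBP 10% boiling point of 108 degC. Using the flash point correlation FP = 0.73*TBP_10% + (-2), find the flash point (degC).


FP = 0.73 * 108 + (-2) = 76.84

76.84 degC


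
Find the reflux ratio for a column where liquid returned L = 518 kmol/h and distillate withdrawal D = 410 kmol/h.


Reflux ratio definition: R = L / D (liquid returned / distillate withdrawn)
L = 518 kmol/h, D = 410 kmol/h
R = 518 / 410 = 1.263

1.263


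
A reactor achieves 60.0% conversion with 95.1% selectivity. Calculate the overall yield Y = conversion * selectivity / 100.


Overall yield = conversion (%) * selectivity (%) / 100
Conversion = 60.0%, Selectivity = 95.1%
Y = 60.0 * 95.1 / 100
= 57.06 %

57.06 %


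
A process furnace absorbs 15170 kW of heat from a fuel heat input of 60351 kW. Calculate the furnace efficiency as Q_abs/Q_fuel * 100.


Furnace efficiency = Q_absorbed / Q_fuel * 100
= 15170 / 60351 * 100 = 25.14

25.14 %


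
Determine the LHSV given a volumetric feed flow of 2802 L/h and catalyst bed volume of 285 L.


LHSV = volumetric feed rate / catalyst volume
= 2802 L/h / 285 L
= 9.832 h^-1

9.832 h^-1


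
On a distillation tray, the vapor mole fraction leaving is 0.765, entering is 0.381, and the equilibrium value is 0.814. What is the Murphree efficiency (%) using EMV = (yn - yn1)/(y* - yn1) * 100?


Murphree vapor efficiency: EMV = (y_n - y_(n-1)) / (y*_n - y_(n-1)) * 100
EMV = (0.765 - 0.381) / (0.814 - 0.381) * 100 = 0.384 / 0.433 * 100 = 88.68

88.68 %


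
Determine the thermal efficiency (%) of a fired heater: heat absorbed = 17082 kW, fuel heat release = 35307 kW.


Furnace efficiency = Q_absorbed / Q_fuel * 100
= 17082 / 35307 * 100 = 48.38

48.38 %


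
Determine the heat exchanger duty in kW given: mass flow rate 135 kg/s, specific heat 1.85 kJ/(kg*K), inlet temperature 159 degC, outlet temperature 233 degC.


Q = m_dot * cp * delta_T
delta_T = 233 - 159 = 74 K
Q = 135 * 1.85 * 74
= 249.75 * 74
= 18481.5 kW

18481.5 kW


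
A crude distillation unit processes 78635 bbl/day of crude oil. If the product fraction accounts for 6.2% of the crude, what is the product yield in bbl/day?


Crude throughput = 78635 bbl/day
Fraction yield = 6.2%
yield = throughput * fraction / 100
yield = 78635 * 6.2 / 100 = 4875.37

4875.37 bbl/day


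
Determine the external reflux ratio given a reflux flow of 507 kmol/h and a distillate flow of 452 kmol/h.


Reflux ratio definition: R = L / D (liquid returned / distillate withdrawn)
L = 507 kmol/h, D = 452 kmol/h
R = 507 / 452 = 1.122

1.122


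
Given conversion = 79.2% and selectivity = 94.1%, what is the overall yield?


Overall yield = conversion (%) * selectivity (%) / 100
Conversion = 79.2%, Selectivity = 94.1%
Y = 79.2 * 94.1 / 100
= 74.5272 %

74.5272 %


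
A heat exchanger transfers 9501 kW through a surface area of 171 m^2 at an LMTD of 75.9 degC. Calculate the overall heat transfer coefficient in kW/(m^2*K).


From Q = U*A*LMTD, U = Q / (A * LMTD)
U = 9501 / (171 * 75.9) = 9501 / 12978.9 = 0.7320

0.7320 kW/(m^2*K)


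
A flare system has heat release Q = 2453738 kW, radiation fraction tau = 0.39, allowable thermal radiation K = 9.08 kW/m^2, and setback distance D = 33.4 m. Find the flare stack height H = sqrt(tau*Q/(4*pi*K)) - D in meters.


tau*Q/(4*pi*K) = 0.39 * 2453738 / (4 * pi * 9.08) = 8386.82
sqrt(8386.82) = 91.5796
H = 91.5796 - 33.4 = 58.18

58.18 m


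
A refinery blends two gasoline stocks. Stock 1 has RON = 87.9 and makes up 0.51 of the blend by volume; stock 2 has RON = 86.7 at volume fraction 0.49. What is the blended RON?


Linear blending: RON_blend = sum(vi * RONi)
Contribution 1: 0.51 * 87.9 = 44.829
Contribution 2: 0.49 * 86.7 = 42.483
RON_blend = 44.829 + 42.483 = 87.312

87.312


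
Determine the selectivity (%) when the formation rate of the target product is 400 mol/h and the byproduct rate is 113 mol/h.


Selectivity = desired / (desired + undesired) * 100
Total products = 400 + 113 = 513 mol/h
S = 400 / 513 * 100
= 0.7797 * 100
= 77.97 %

77.97 %


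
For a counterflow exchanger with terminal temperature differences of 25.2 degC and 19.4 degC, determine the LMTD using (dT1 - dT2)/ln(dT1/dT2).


LMTD = (dT1 - dT2) / ln(dT1/dT2)
= (25.2 - 19.4) / ln(25.2 / 19.4) = 5.8 / 0.261571 = 22.17

22.17 degC


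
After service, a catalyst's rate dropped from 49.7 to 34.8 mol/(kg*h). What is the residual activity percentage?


Activity (%) = (rate_used / rate_fresh) * 100
rate_used = 34.8, rate_fresh = 49.7
= (34.8 / 49.7) * 100
= 0.7002 * 100 = 70.02

70.02 %


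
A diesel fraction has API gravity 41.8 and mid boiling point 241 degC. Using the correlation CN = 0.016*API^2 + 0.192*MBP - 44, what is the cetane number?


CN = 0.016 * 41.8^2 + 0.192 * 241 - 44
CN = 27.95584 + 46.272 - 44 = 30.22784

30.22784


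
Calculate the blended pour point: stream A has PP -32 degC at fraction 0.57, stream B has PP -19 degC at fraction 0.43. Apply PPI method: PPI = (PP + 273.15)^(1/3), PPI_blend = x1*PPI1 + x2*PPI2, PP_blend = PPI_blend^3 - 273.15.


PPI_1 = (-32 + 273.15)^(1/3) = 6.224375
PPI_2 = (-19 + 273.15)^(1/3) = 6.334272
PPI_blend = 0.57 * 6.224375 + 0.43 * 6.334272 = 6.271631
PP_blend = 6.271631^3 - 273.15 = 246.6843 - 273.15 = -26.47

-26.47 degC


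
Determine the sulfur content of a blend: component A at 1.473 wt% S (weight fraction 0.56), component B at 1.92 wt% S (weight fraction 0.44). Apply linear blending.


Linear sulfur blending: S_blend = x1*S1 + x2*S2
Contribution 1: 0.56 * 1.473 = 0.82488 wt%
Contribution 2: 0.44 * 1.92 = 0.8448 wt%
S_blend = 0.82488 + 0.8448 = 1.66968

1.66968 wt%


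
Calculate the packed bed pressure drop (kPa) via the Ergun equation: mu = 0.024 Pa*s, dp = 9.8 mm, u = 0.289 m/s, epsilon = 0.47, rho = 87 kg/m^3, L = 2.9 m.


dp = 9.8 mm = 0.0098 m
Viscous term = 150*0.024*0.289*(1-0.47)^2 / (0.0098^2*0.47^3) = 29309.4
Inertial term = 1.75*87*0.289^2*(1-0.47) / (0.0098*0.47^3) = 6623.83
dP/L = 29309.4 + 6623.83 = 35933.2 Pa/m
dP = 35933.2 * 2.9 / 1000 = 104.2 kPa

104.2 kPa


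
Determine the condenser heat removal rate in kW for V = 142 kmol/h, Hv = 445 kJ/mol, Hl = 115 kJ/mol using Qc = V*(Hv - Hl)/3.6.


Qc = 142 * (445 - 115) / 3.6 = 142 * 330 / 3.6 = 13020

13020 kW


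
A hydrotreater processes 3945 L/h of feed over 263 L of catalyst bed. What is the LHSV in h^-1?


LHSV = volumetric feed rate / catalyst volume
= 3945 L/h / 263 L
= 15.00 h^-1

15.00 h^-1


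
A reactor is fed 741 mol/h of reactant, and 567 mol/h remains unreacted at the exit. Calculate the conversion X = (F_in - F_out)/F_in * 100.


X = (F_in - F_out) / F_in * 100
Moles reacted = 741 - 567 = 174
X = 174 / 741 * 100
= 0.2348 * 100
= 23.48 %

23.48 %


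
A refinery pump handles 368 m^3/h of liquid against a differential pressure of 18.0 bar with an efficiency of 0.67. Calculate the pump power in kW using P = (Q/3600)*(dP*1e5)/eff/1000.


Q = 368 / 3600 = 0.102222 m^3/s
P = 0.102222 * (18.0 * 1e5) / 0.67 / 1000 = 274.6

274.6 kW


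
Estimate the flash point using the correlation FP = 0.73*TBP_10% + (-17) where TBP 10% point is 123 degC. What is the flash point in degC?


FP = 0.73 * 123 + (-17) = 72.79

72.79 degC


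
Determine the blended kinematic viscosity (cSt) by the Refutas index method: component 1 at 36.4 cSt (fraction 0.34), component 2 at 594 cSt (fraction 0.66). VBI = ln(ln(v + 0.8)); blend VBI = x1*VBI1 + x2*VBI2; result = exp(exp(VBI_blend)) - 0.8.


Refutas method: VBN_i = 14.534*ln(ln(visc_i + 0.8)) + 10.975, blended linearly by mass fraction; since VBN is linear in VBI_i = ln(ln(visc_i + 0.8)) and the fractions sum to 1, blend VBI directly: visc = exp(exp(VBI_blend)) - 0.8
VBI_1 = ln(ln(36.4 + 0.8)) = 1.28545
VBI_2 = ln(ln(594 + 0.8)) = 1.85446
VBI_blend = 0.34 * 1.28545 + 0.66 * 1.85446 = 1.661
visc_blend = exp(exp(1.661)) - 0.8 = 192.6

192.6 cSt


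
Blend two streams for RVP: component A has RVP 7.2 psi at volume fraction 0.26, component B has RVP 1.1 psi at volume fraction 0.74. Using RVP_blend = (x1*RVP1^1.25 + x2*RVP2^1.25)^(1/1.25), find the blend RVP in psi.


Chevron index: RVP_blend = (sum xi*RVPi^1.25)^(1/1.25)
RVP^1.25 terms: 0.26 * 7.2^1.25 + 0.74 * 1.1^1.25 = 3.9001
RVP_blend = 3.9001^(1/1.25) = 2.971

2.971 psi


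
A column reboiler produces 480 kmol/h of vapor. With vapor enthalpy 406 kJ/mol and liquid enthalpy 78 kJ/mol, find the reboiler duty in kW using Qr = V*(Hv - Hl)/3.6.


Qr = 480 * (406 - 78) / 3.6 = 480 * 328 / 3.6 = 43730

43730 kW


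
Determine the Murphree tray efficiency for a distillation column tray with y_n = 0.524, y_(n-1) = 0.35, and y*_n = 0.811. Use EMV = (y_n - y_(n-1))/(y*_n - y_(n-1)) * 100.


Murphree vapor efficiency: EMV = (y_n - y_(n-1)) / (y*_n - y_(n-1)) * 100
EMV = (0.524 - 0.35) / (0.811 - 0.35) * 100 = 0.174 / 0.461 * 100 = 37.74

37.74 %


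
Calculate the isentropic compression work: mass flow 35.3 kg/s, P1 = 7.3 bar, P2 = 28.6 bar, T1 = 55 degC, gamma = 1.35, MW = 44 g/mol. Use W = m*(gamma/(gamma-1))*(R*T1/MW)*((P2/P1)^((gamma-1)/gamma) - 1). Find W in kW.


Isentropic work: W = m*(gamma/(gamma-1))*(R*T1/MW)*((P2/P1)^((gamma-1)/gamma) - 1)
T1 = 55 + 273.15 = 328.15 K
Pressure ratio = 28.6 / 7.3 = 3.91781
Exponent = (1.35 - 1)/1.35 = 0.259259
(P2/P1)^exp - 1 = 3.91781^0.259259 - 1 = 0.424793
W = 35.3 * 1.35 / 0.35 * 8.314 * 328.15 / 44 * 0.424793 = 3586

3586 kW


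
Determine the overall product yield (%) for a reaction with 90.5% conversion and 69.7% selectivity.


Overall yield = conversion (%) * selectivity (%) / 100
Conversion = 90.5%, Selectivity = 69.7%
Y = 90.5 * 69.7 / 100
= 63.0785 %

63.0785 %


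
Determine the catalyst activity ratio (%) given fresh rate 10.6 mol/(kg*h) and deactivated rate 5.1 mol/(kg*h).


Activity (%) = (rate_used / rate_fresh) * 100
rate_used = 5.1, rate_fresh = 10.6
= (5.1 / 10.6) * 100
= 0.4811 * 100 = 48.11

48.11 %


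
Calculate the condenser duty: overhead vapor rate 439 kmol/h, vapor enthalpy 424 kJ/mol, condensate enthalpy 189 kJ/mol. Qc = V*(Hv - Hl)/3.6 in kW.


Qc = 439 * (424 - 189) / 3.6 = 439 * 235 / 3.6 = 28660

28660 kW


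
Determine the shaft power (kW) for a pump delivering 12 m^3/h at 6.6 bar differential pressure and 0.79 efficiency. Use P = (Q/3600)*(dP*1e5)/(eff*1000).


Q = 12 / 3600 = 0.00333333 m^3/s
P = 0.00333333 * (6.6 * 1e5) / 0.79 / 1000 = 2.785

2.785 kW


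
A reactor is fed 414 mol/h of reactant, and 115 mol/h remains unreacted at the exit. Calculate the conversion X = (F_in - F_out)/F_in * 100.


X = (F_in - F_out) / F_in * 100
Moles reacted = 414 - 115 = 299
X = 299 / 414 * 100
= 0.7222 * 100
= 72.22 %

72.22 %


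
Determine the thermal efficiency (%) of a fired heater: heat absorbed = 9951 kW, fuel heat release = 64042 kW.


Furnace efficiency = Q_absorbed / Q_fuel * 100
= 9951 / 64042 * 100 = 15.54

15.54 %


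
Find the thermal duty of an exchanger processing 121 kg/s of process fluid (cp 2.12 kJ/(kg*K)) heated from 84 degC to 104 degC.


Q = m_dot * cp * delta_T
delta_T = 104 - 84 = 20 K
Q = 121 * 2.12 * 20
= 256.52 * 20
= 5130.4 kW

5130.4 kW


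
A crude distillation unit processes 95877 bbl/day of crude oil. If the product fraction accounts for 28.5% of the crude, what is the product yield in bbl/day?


Crude throughput = 95877 bbl/day
Fraction yield = 28.5%
yield = throughput * fraction / 100
yield = 95877 * 28.5 / 100 = 27324.945

27324.945 bbl/day


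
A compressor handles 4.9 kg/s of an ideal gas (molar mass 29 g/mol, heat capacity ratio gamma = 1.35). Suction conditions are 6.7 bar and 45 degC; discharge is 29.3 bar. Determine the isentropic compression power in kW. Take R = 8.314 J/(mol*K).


Isentropic work: W = m*(gamma/(gamma-1))*(R*T1/MW)*((P2/P1)^((gamma-1)/gamma) - 1)
T1 = 45 + 273.15 = 318.15 K
Pressure ratio = 29.3 / 6.7 = 4.37313
Exponent = (1.35 - 1)/1.35 = 0.259259
(P2/P1)^exp - 1 = 4.37313^0.259259 - 1 = 0.465991
W = 4.9 * 1.35 / 0.35 * 8.314 * 318.15 / 29 * 0.465991 = 803.3

803.3 kW


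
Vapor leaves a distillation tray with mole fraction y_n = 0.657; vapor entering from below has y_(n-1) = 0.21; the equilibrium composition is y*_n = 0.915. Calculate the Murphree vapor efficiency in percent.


Murphree vapor efficiency: EMV = (y_n - y_(n-1)) / (y*_n - y_(n-1)) * 100
EMV = (0.657 - 0.21) / (0.915 - 0.21) * 100 = 0.447 / 0.705 * 100 = 63.40

63.40 %


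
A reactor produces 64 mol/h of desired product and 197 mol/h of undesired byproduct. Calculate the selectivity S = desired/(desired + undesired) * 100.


Selectivity = desired / (desired + undesired) * 100
Total products = 64 + 197 = 261 mol/h
S = 64 / 261 * 100
= 0.2452 * 100
= 24.52 %

24.52 %


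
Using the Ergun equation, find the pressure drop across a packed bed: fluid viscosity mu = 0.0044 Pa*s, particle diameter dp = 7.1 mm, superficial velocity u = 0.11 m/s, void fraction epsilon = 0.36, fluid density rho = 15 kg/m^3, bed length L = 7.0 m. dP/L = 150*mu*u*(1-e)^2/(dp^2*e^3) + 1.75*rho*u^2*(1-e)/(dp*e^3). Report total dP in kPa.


dp = 7.1 mm = 0.0071 m
Viscous term = 150*0.0044*0.11*(1-0.36)^2 / (0.0071^2*0.36^3) = 12643.6
Inertial term = 1.75*15*0.11^2*(1-0.36) / (0.0071*0.36^3) = 613.661
dP/L = 12643.6 + 613.661 = 13257.3 Pa/m
dP = 13257.3 * 7.0 / 1000 = 92.80 kPa

92.80 kPa


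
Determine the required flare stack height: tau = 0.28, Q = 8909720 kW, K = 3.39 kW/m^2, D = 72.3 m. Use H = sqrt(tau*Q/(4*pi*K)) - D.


tau*Q/(4*pi*K) = 0.28 * 8909720 / (4 * pi * 3.39) = 58561.5
sqrt(58561.5) = 241.995
H = 241.995 - 72.3 = 169.7

169.7 m


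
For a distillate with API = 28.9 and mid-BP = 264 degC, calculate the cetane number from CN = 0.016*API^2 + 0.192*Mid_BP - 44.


CN = 0.016 * 28.9^2 + 0.192 * 264 - 44
CN = 13.36336 + 50.688 - 44 = 20.05136

20.05136


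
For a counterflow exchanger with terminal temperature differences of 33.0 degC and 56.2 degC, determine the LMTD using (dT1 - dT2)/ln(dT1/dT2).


LMTD = (dT1 - dT2) / ln(dT1/dT2)
= (33.0 - 56.2) / ln(33.0 / 56.2) = -23.2 / -0.532409 = 43.58

43.58 degC


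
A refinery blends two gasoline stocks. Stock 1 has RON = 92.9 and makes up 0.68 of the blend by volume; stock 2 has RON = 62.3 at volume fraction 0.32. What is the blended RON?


Linear blending: RON_blend = sum(vi * RONi)
Contribution 1: 0.68 * 92.9 = 63.172
Contribution 2: 0.32 * 62.3 = 19.936
RON_blend = 63.172 + 19.936 = 83.108

83.108


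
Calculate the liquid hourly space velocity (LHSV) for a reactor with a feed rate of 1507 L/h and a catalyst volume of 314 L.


LHSV = volumetric feed rate / catalyst volume
= 1507 L/h / 314 L
= 4.799 h^-1

4.799 h^-1


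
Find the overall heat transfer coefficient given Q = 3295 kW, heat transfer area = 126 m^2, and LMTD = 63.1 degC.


From Q = U*A*LMTD, U = Q / (A * LMTD)
U = 3295 / (126 * 63.1) = 3295 / 7950.6 = 0.4144

0.4144 kW/(m^2*K)


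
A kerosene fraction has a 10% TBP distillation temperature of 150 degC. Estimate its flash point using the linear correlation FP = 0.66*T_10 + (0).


FP = 0.66 * 150 + (0) = 99

99 degC


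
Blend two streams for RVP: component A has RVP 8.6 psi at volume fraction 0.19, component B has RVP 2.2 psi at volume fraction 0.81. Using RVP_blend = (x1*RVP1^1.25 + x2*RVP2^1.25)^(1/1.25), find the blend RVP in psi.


Chevron index: RVP_blend = (sum xi*RVPi^1.25)^(1/1.25)
RVP^1.25 terms: 0.19 * 8.6^1.25 + 0.81 * 2.2^1.25 = 4.96845
RVP_blend = 4.96845^(1/1.25) = 3.606

3.606 psi


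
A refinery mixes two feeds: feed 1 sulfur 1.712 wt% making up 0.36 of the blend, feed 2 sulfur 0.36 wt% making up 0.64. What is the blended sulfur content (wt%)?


Linear sulfur blending: S_blend = x1*S1 + x2*S2
Contribution 1: 0.36 * 1.712 = 0.61632 wt%
Contribution 2: 0.64 * 0.36 = 0.2304 wt%
S_blend = 0.61632 + 0.2304 = 0.84672

0.84672 wt%


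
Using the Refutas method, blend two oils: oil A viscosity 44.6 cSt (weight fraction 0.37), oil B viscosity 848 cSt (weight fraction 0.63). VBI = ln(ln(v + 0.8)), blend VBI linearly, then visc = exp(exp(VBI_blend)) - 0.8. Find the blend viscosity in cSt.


Refutas method: VBN_i = 14.534*ln(ln(visc_i + 0.8)) + 10.975, blended linearly by mass fraction; since VBN is linear in VBI_i = ln(ln(visc_i + 0.8)) and the fractions sum to 1, blend VBI directly: visc = exp(exp(VBI_blend)) - 0.8
VBI_1 = ln(ln(44.6 + 0.8)) = 1.33907
VBI_2 = ln(ln(848 + 0.8)) = 1.90863
VBI_blend = 0.37 * 1.33907 + 0.63 * 1.90863 = 1.69789
visc_blend = exp(exp(1.69789)) - 0.8 = 234.9

234.9 cSt


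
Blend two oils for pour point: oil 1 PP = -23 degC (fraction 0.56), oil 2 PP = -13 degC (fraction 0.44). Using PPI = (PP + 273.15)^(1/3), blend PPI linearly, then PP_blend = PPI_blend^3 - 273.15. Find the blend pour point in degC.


PPI_1 = (-23 + 273.15)^(1/3) = 6.300865
PPI_2 = (-13 + 273.15)^(1/3) = 6.383731
PPI_blend = 0.56 * 6.300865 + 0.44 * 6.383731 = 6.337326
PP_blend = 6.337326^3 - 273.15 = 254.5178 - 273.15 = -18.63

-18.63 degC


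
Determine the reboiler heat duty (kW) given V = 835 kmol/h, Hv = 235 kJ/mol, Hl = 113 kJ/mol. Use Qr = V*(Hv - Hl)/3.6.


Qr = 835 * (235 - 113) / 3.6 = 835 * 122 / 3.6 = 28300

28300 kW


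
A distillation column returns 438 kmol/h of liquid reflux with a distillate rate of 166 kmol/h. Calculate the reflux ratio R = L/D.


Reflux ratio definition: R = L / D (liquid returned / distillate withdrawn)
L = 438 kmol/h, D = 166 kmol/h
R = 438 / 166 = 2.639

2.639


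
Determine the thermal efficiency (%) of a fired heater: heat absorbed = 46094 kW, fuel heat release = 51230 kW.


Furnace efficiency = Q_absorbed / Q_fuel * 100
= 46094 / 51230 * 100 = 89.97

89.97 %


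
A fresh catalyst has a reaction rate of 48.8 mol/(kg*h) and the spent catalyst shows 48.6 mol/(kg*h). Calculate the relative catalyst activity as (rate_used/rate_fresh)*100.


Activity (%) = (rate_used / rate_fresh) * 100
rate_used = 48.6, rate_fresh = 48.8
= (48.6 / 48.8) * 100
= 0.9959 * 100 = 99.59

99.59 %


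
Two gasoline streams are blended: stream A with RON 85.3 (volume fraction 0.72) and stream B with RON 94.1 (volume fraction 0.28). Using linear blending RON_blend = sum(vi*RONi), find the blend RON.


Linear blending: RON_blend = sum(vi * RONi)
Contribution 1: 0.72 * 85.3 = 61.416
Contribution 2: 0.28 * 94.1 = 26.348
RON_blend = 61.416 + 26.348 = 87.764

87.764


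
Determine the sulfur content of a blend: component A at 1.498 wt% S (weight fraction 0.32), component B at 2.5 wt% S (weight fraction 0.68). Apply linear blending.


Linear sulfur blending: S_blend = x1*S1 + x2*S2
Contribution 1: 0.32 * 1.498 = 0.47936 wt%
Contribution 2: 0.68 * 2.5 = 1.7 wt%
S_blend = 0.47936 + 1.7 = 2.17936

2.17936 wt%


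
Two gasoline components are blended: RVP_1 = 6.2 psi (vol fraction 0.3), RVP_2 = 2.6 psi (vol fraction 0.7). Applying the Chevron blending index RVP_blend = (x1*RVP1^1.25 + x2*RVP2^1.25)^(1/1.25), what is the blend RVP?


Chevron index: RVP_blend = (sum xi*RVPi^1.25)^(1/1.25)
RVP^1.25 terms: 0.3 * 6.2^1.25 + 0.7 * 2.6^1.25 = 5.2461
RVP_blend = 5.2461^(1/1.25) = 3.766

3.766 psi


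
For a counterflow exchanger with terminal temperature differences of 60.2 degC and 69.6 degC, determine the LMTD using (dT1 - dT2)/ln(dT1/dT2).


LMTD = (dT1 - dT2) / ln(dT1/dT2)
= (60.2 - 69.6) / ln(60.2 / 69.6) = -9.4 / -0.145092 = 64.79

64.79 degC


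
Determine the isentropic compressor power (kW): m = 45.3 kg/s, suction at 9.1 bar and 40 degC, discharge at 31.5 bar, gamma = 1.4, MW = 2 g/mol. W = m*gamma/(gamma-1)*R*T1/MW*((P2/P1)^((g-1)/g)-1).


Isentropic work: W = m*(gamma/(gamma-1))*(R*T1/MW)*((P2/P1)^((gamma-1)/gamma) - 1)
T1 = 40 + 273.15 = 313.15 K
Pressure ratio = 31.5 / 9.1 = 3.46154
Exponent = (1.4 - 1)/1.4 = 0.285714
(P2/P1)^exp - 1 = 3.46154^0.285714 - 1 = 0.42586
W = 45.3 * 1.4 / 0.4 * 8.314 * 313.15 / 2 * 0.42586 = 87900

87900 kW


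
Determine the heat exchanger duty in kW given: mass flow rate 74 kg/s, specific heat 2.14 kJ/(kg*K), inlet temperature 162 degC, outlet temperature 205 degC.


Q = m_dot * cp * delta_T
delta_T = 205 - 162 = 43 K
Q = 74 * 2.14 * 43
= 158.36 * 43
= 6809.48 kW

6809.48 kW


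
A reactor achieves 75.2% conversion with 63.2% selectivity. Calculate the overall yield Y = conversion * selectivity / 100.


Overall yield = conversion (%) * selectivity (%) / 100
Conversion = 75.2%, Selectivity = 63.2%
Y = 75.2 * 63.2 / 100
= 47.5264 %

47.5264 %


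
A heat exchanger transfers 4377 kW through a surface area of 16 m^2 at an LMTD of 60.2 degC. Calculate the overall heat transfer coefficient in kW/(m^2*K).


From Q = U*A*LMTD, U = Q / (A * LMTD)
U = 4377 / (16 * 60.2) = 4377 / 963.2 = 4.544

4.544 kW/(m^2*K)


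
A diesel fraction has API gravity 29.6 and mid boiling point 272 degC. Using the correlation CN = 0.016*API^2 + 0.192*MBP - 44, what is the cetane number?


CN = 0.016 * 29.6^2 + 0.192 * 272 - 44
CN = 14.01856 + 52.224 - 44 = 22.24256

22.24256


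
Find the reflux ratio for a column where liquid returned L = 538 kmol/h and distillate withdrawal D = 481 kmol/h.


Reflux ratio definition: R = L / D (liquid returned / distillate withdrawn)
L = 538 kmol/h, D = 481 kmol/h
R = 538 / 481 = 1.119

1.119


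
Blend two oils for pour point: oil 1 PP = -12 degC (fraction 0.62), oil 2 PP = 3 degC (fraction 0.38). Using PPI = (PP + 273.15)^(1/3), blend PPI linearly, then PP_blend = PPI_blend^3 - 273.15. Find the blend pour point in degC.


PPI_1 = (-12 + 273.15)^(1/3) = 6.391901
PPI_2 = (3 + 273.15)^(1/3) = 6.512009
PPI_blend = 0.62 * 6.391901 + 0.38 * 6.512009 = 6.437542
PP_blend = 6.437542^3 - 273.15 = 266.7843 - 273.15 = -6.37

-6.37 degC


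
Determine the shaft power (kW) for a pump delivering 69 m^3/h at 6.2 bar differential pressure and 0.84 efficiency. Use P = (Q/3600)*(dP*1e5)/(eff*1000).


Q = 69 / 3600 = 0.0191667 m^3/s
P = 0.0191667 * (6.2 * 1e5) / 0.84 / 1000 = 14.15

14.15 kW


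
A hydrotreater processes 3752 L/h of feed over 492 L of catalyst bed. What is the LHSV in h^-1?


LHSV = volumetric feed rate / catalyst volume
= 3752 L/h / 492 L
= 7.626 h^-1

7.626 h^-1


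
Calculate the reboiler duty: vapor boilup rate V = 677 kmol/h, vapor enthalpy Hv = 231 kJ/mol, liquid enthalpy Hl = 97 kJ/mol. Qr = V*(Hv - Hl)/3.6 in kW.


Qr = 677 * (231 - 97) / 3.6 = 677 * 134 / 3.6 = 25200

25200 kW


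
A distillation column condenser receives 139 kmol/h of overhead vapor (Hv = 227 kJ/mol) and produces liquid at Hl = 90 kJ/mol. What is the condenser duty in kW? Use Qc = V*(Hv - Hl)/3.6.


Qc = 139 * (227 - 90) / 3.6 = 139 * 137 / 3.6 = 5290

5290 kW


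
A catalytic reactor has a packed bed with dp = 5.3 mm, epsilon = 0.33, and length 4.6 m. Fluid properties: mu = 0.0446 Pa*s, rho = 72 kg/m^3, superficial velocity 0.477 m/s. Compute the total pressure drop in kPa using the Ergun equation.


dp = 5.3 mm = 0.0053 m
Viscous term = 150*0.0446*0.477*(1-0.33)^2 / (0.0053^2*0.33^3) = 1419060
Inertial term = 1.75*72*0.477^2*(1-0.33) / (0.0053*0.33^3) = 100847
dP/L = 1419060 + 100847 = 1519910 Pa/m
dP = 1519910 * 4.6 / 1000 = 6992 kPa

6992 kPa


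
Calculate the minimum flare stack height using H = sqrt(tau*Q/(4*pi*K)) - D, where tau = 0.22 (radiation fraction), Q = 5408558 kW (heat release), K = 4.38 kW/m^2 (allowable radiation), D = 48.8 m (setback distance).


tau*Q/(4*pi*K) = 0.22 * 5408558 / (4 * pi * 4.38) = 21618.2
sqrt(21618.2) = 147.031
H = 147.031 - 48.8 = 98.23

98.23 m


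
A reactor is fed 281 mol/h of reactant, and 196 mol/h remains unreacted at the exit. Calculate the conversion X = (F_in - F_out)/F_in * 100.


X = (F_in - F_out) / F_in * 100
Moles reacted = 281 - 196 = 85
X = 85 / 281 * 100
= 0.3025 * 100
= 30.25 %

30.25 %


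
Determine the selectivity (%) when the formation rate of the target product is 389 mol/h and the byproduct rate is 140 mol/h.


Selectivity = desired / (desired + undesired) * 100
Total products = 389 + 140 = 529 mol/h
S = 389 / 529 * 100
= 0.7353 * 100
= 73.53 %

73.53 %


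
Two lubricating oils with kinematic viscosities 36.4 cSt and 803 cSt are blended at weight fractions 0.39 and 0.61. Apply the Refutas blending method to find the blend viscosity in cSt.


Refutas method: VBN_i = 14.534*ln(ln(visc_i + 0.8)) + 10.975, blended linearly by mass fraction; since VBN is linear in VBI_i = ln(ln(visc_i + 0.8)) and the fractions sum to 1, blend VBI directly: visc = exp(exp(VBI_blend)) - 0.8
VBI_1 = ln(ln(36.4 + 0.8)) = 1.28545
VBI_2 = ln(ln(803 + 0.8)) = 1.90052
VBI_blend = 0.39 * 1.28545 + 0.61 * 1.90052 = 1.66064
visc_blend = exp(exp(1.66064)) - 0.8 = 192.2

192.2 cSt


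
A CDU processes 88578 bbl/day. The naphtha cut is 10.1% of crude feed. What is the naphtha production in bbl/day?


Crude throughput = 88578 bbl/day
Fraction yield = 10.1%
yield = throughput * fraction / 100
yield = 88578 * 10.1 / 100 = 8946.378

8946.378 bbl/day


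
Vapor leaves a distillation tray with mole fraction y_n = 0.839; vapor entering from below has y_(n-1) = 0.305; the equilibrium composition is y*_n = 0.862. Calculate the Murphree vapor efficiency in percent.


Murphree vapor efficiency: EMV = (y_n - y_(n-1)) / (y*_n - y_(n-1)) * 100
EMV = (0.839 - 0.305) / (0.862 - 0.305) * 100 = 0.534 / 0.557 * 100 = 95.87

95.87 %


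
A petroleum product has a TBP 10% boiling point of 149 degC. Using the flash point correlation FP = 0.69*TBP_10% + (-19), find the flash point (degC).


FP = 0.69 * 149 + (-19) = 83.81

83.81 degC


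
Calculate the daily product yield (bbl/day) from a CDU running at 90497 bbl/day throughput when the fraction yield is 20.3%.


Crude throughput = 90497 bbl/day
Fraction yield = 20.3%
yield = throughput * fraction / 100
yield = 90497 * 20.3 / 100 = 18370.891

18370.891 bbl/day
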